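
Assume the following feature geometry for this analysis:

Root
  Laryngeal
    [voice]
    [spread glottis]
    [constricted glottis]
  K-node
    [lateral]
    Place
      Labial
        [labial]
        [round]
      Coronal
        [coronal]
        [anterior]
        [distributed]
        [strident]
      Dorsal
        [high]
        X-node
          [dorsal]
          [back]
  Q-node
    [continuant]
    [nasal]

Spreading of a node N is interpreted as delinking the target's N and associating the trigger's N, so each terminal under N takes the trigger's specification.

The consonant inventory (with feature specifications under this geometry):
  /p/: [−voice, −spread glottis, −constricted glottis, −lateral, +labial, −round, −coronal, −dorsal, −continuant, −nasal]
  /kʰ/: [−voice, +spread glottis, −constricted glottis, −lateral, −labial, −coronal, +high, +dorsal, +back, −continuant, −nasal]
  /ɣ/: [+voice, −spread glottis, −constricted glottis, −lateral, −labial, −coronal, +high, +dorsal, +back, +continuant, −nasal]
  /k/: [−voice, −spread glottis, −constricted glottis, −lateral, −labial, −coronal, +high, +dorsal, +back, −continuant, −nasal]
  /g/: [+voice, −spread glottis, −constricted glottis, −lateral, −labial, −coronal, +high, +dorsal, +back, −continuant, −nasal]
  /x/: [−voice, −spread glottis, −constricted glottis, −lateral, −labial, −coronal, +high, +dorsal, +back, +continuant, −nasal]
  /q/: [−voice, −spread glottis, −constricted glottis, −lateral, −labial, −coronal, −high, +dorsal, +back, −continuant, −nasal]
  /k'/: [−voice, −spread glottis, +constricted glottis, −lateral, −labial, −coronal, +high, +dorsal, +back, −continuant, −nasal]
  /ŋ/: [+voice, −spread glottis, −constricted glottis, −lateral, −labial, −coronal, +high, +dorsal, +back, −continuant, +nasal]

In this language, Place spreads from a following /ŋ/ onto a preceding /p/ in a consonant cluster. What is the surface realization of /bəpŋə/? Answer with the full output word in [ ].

Place immediately or transitively dominates [labial], [round], [coronal], [anterior], [distributed], [strident], [high], [dorsal], [back].
After delinking /p/'s Place and linking /ŋ/'s, the affected terminals become [−labial], [−coronal], [+high], [+dorsal], [+back]; [voice], [spread glottis], [constricted glottis], … (outside Place) are retained from /p/.
Among the inventory, only /k/ has exactly this specification, giving the surface form [bəkŋə].

[bəkŋə]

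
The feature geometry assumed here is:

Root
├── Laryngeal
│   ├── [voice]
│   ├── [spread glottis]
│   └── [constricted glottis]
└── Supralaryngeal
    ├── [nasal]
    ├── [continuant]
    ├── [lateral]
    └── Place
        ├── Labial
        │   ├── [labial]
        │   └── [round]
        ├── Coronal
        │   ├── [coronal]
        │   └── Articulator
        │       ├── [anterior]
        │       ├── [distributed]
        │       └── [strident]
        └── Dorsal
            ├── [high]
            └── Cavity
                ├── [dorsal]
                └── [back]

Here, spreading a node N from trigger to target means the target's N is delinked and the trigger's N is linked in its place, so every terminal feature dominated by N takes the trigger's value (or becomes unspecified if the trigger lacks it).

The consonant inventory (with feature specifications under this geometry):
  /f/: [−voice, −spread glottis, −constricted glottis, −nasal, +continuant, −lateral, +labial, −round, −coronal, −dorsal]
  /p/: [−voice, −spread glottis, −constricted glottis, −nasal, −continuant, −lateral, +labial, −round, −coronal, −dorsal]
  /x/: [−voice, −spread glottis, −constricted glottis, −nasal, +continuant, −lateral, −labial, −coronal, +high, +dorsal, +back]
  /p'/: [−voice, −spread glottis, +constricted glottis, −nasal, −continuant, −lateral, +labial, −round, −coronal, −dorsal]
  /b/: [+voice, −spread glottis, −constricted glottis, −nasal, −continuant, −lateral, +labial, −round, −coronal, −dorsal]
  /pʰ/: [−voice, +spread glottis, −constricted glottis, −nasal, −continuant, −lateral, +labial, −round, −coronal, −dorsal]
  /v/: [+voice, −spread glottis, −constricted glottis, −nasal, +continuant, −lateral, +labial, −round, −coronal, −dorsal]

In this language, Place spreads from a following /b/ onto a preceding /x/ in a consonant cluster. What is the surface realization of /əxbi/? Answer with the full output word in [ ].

[əfbi]

Place immediately or transitively dominates [labial], [round], [coronal], [anterior], [distributed], [strident], [high], [dorsal], [back].
The target acquires /b/'s values for everything under Place — [+labial], [−round], [−coronal], [−dorsal] — while keeping its own [voice], [spread glottis], [constricted glottis], ….
Among the inventory, only /f/ has exactly this specification, giving the surface form [əfbi].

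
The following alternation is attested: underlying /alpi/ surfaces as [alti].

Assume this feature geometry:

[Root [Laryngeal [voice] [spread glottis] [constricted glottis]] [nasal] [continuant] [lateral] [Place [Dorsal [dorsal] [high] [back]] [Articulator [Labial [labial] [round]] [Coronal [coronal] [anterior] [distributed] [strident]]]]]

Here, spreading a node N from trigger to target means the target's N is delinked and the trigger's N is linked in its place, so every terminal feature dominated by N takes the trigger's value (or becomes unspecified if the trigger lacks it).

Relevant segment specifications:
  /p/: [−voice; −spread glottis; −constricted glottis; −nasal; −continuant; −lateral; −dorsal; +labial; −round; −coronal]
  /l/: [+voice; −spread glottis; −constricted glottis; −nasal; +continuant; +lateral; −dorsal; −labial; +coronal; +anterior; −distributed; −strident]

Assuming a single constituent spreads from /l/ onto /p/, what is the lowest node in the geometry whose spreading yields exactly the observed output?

Articulator

Comparing /p/ with its surface form [t], the features that change are [labial], [round], [coronal], [anterior], [distributed], [strident].
These terminals are all dominated by Articulator, and no proper subconstituent of Articulator covers them all; Articulator is their lowest common ancestor.
If Articulator spreads, every terminal under it takes /l/'s value, producing [t] as observed.
[lateral], [continuant] stay as in /p/ although /l/ differs there, so no node dominating them spread; among the remaining candidates Articulator is the lowest that derives the output.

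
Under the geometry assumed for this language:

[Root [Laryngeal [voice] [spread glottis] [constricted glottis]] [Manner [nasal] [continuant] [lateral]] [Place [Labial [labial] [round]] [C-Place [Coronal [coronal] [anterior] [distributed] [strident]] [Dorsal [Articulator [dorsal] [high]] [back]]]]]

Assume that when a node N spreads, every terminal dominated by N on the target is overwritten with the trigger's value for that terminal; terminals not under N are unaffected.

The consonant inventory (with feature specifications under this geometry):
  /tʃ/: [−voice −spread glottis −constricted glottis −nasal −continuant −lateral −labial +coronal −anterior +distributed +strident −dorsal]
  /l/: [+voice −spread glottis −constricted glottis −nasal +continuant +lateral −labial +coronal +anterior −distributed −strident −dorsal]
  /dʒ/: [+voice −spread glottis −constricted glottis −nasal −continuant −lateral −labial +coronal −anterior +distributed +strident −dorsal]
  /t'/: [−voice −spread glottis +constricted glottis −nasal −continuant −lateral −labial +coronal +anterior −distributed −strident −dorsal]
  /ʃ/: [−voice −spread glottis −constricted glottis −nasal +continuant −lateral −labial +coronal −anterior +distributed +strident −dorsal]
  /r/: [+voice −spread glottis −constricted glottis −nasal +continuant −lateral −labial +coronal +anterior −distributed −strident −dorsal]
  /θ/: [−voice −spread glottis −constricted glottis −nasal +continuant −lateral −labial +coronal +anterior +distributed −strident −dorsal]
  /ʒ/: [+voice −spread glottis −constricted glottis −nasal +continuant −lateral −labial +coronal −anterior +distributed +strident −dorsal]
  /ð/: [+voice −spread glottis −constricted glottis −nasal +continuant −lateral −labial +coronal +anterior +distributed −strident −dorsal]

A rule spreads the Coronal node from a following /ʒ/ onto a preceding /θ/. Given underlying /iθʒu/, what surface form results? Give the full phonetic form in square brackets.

The Coronal node dominates the terminals [coronal], [anterior], [distributed], [strident].
The target acquires /ʒ/'s values for everything under Coronal — [+coronal], [−anterior], [+distributed], [+strident] — while keeping its own [voice], [spread glottis], [constricted glottis], ….
The resulting bundle matches /ʃ/ in the inventory; substituting it for /θ/ gives [iʃʒu].

[iʃʒu]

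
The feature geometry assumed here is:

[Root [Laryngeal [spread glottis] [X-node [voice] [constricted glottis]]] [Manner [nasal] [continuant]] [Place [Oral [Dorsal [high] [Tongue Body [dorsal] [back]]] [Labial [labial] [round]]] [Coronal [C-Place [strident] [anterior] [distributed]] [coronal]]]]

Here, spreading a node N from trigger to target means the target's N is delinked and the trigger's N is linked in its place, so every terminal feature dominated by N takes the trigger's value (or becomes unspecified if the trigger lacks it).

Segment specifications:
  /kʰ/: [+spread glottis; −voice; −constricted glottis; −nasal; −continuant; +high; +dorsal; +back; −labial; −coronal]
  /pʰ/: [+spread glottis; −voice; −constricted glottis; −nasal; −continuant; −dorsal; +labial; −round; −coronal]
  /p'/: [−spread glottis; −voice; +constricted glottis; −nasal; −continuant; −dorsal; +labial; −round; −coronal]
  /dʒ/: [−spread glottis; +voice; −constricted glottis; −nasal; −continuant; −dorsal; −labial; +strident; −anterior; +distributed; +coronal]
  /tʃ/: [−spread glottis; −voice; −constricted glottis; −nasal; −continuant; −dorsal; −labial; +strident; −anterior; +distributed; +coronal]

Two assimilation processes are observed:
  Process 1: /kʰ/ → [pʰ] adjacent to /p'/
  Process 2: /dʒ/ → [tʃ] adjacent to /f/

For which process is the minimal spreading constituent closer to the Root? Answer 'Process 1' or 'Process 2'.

Process 1

In Process 1, [labial], [round], [dorsal], [high], [back] change, so the minimal spreading node is Oral at depth 2.
In Process 2, [voice] changes, so the minimal spreading node is [voice] at depth 3.
Oral is closer to Root than [voice], so Process 1 spreads the higher node.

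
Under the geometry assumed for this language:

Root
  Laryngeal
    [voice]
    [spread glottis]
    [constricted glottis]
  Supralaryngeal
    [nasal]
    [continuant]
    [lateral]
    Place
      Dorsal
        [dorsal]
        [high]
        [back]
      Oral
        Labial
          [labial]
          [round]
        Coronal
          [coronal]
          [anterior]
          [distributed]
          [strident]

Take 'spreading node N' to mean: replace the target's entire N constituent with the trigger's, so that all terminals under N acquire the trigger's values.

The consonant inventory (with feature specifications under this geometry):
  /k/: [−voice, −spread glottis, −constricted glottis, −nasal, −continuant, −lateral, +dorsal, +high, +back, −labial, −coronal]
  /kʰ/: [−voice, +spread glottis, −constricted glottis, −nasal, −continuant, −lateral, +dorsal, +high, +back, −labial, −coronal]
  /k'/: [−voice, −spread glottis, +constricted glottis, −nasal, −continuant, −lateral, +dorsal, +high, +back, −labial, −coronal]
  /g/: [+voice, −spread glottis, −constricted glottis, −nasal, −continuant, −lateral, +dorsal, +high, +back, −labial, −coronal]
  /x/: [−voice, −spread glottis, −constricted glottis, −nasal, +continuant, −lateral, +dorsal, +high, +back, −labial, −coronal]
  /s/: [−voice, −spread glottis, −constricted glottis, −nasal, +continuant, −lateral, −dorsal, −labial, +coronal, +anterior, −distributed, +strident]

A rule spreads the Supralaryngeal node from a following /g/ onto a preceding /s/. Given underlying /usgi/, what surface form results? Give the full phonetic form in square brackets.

Supralaryngeal immediately or transitively dominates [nasal], [continuant], [lateral], [dorsal], [high], [back], [labial], [round], [coronal], [anterior], [distributed], [strident].
After delinking /s/'s Supralaryngeal and linking /g/'s, the affected terminals become [−nasal], [−continuant], [−lateral], [+dorsal], [+high], [+back], [−labial], [−coronal]; [voice], [spread glottis], [constricted glottis] (outside Supralaryngeal) are retained from /s/.
Among the inventory, only /k/ has exactly this specification, giving the surface form [ukgi].

[ukgi]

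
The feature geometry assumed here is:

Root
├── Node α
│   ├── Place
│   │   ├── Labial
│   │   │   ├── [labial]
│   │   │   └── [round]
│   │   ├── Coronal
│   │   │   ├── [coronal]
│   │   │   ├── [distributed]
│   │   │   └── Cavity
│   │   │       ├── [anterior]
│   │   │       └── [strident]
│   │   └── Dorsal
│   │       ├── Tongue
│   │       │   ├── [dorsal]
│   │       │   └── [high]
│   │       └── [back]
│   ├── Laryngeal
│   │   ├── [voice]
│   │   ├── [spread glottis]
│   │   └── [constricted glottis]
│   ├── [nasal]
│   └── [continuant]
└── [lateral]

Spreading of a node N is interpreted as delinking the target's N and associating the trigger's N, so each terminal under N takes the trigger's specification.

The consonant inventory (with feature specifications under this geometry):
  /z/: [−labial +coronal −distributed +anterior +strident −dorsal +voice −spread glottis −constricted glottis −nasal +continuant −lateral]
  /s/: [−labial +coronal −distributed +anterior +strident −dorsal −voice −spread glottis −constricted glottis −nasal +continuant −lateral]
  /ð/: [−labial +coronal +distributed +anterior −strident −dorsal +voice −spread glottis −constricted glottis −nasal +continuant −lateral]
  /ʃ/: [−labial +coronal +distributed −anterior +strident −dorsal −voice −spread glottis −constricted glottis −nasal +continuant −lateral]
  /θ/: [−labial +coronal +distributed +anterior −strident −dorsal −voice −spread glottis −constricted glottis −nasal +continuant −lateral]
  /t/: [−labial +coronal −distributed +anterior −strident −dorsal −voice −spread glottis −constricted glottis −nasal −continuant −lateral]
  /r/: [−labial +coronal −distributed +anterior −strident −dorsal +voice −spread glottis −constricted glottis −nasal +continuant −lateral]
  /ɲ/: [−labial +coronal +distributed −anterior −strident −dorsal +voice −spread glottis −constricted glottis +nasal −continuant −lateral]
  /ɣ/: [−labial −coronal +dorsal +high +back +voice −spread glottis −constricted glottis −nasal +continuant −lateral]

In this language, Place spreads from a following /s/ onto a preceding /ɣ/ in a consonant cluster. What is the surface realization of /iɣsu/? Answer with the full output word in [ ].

[izsu]

Place immediately or transitively dominates [labial], [round], [coronal], [distributed], [anterior], [strident], [dorsal], [high], [back].
After delinking /ɣ/'s Place and linking /s/'s, the affected terminals become [−labial], [+coronal], [−distributed], [+anterior], [+strident], [−dorsal]; [voice], [spread glottis], [constricted glottis], … (outside Place) are retained from /ɣ/.
This feature bundle is that of [z], so /iɣsu/ surfaces as [izsu].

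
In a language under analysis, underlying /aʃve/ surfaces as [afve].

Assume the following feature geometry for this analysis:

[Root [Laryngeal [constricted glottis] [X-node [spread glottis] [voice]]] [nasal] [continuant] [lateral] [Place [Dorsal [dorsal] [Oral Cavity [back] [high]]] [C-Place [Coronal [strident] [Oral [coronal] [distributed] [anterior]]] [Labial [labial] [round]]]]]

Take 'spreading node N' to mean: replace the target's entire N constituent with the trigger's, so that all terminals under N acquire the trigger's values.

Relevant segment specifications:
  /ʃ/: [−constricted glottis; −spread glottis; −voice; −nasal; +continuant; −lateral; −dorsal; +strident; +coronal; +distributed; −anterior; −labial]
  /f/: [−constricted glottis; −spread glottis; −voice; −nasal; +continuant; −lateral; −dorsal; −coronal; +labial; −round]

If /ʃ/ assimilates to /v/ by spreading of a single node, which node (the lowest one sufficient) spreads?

C-Place

Comparing /ʃ/ with its surface form [f], the features that change are [labial], [round], [coronal], [anterior], [distributed], [strident].
Tracing each changed feature up the tree, the paths first meet at C-Place; any lower node misses at least one of them.
If C-Place spreads, every terminal under it takes /v/'s value, producing [f] as observed.
[voice], a feature on which the two segments disagree outside C-Place, is unchanged — nothing dominating it spread, and C-Place is the minimal sufficient constituent.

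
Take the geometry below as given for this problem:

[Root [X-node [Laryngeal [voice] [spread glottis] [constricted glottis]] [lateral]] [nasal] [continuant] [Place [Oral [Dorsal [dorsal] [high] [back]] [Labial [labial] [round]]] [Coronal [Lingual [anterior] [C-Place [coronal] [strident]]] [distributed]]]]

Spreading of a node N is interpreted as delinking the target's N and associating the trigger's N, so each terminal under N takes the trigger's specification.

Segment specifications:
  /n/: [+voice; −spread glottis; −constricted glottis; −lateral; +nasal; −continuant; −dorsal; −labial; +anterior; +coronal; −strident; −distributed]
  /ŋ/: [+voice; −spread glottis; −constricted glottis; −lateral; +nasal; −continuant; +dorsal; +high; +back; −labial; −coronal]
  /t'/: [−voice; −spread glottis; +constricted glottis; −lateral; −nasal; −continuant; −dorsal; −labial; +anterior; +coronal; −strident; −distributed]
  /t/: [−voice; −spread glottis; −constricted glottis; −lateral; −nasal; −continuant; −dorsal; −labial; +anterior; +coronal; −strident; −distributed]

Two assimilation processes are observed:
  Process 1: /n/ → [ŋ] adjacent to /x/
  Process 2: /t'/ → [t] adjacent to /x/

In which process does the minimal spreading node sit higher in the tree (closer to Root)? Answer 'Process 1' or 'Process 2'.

In Process 1, [coronal], [anterior], [distributed], [strident], [dorsal], [high], [back] change, so the minimal spreading node is Place at depth 1.
In Process 2, [constricted glottis] changes, so the minimal spreading node is [constricted glottis] at depth 3.
Depth 1 < depth 3; Process 1 involves the structurally higher constituent Place.

Process 1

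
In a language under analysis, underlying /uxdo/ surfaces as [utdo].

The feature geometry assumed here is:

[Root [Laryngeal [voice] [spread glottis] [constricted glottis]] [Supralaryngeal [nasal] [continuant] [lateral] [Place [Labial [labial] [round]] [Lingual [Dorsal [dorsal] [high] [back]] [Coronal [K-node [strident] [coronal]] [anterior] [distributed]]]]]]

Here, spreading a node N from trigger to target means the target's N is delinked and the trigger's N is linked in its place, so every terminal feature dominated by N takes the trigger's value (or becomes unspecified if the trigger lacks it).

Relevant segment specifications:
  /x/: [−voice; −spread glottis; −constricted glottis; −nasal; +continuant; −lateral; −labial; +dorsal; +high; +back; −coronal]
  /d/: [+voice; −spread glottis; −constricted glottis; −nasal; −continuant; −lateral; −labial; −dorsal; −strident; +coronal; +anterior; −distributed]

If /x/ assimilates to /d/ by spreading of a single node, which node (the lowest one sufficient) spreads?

The alternation /x/ → [t] changes [continuant], [coronal], [anterior], [distributed], [strident], [dorsal], [high], [back] and nothing else.
In this geometry the lowest node dominating all of them is Supralaryngeal: every daughter of Supralaryngeal dominates only a proper subset, so no lower node suffices.
If Supralaryngeal spreads, every terminal under it takes /d/'s value, producing [t] as observed.
[voice] — on which /d/ differs from /x/ — is unchanged, so Root cannot have spread; the constituent is no larger than Supralaryngeal.

Supralaryngeal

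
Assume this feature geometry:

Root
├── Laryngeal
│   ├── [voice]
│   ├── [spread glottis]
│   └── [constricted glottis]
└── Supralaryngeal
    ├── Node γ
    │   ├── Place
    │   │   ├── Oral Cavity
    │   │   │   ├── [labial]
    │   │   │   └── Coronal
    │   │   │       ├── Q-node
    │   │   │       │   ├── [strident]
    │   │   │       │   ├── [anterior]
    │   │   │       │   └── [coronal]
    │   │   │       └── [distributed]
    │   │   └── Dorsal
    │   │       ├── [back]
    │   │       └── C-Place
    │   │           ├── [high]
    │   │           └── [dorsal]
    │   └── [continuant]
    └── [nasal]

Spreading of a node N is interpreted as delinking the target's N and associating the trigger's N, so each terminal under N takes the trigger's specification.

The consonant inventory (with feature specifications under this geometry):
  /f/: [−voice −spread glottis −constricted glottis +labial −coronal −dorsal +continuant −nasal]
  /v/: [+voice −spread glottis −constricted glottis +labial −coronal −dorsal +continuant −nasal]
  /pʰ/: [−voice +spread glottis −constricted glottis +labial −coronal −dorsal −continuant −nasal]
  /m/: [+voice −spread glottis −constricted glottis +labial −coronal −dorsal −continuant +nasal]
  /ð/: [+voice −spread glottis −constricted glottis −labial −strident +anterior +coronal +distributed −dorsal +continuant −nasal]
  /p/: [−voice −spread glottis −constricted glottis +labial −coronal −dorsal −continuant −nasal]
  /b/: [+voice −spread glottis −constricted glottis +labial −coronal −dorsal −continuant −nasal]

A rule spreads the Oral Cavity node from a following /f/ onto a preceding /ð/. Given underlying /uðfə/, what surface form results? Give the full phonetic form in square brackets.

The Oral Cavity node dominates the terminals [labial], [strident], [anterior], [coronal], [distributed].
Spreading Oral Cavity from /f/ onto /ð/ replaces those values with /f/'s: [+labial], [−coronal]. Features outside Oral Cavity ([voice], [spread glottis], [constricted glottis], …) stay as in /ð/.
This feature bundle is that of [v], so /uðfə/ surfaces as [uvfə].

[uvfə]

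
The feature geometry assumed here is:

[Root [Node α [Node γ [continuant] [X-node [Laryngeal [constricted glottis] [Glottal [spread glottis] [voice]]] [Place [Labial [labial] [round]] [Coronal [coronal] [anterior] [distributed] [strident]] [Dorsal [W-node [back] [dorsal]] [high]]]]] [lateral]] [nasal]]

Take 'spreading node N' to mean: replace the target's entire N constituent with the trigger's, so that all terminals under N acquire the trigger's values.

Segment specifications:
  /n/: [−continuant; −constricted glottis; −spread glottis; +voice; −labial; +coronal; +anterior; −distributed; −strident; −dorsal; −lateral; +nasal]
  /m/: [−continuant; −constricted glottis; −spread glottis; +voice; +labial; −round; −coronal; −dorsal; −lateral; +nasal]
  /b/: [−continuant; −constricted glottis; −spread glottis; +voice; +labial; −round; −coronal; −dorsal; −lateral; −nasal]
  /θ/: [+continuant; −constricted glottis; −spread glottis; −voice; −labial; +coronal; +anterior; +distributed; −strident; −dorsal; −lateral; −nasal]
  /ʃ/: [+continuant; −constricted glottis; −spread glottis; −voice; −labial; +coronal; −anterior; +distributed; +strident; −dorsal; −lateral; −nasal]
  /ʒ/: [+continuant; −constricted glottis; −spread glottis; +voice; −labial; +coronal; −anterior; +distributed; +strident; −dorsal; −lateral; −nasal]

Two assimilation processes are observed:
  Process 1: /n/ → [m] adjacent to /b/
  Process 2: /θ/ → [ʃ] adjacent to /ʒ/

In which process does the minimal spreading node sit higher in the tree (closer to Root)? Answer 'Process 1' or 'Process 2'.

Process 1

In Process 1, [labial], [round], [coronal], [anterior], [distributed], [strident] change, so the minimal spreading node is Place at depth 4.
Process 2: the features that change are [anterior], [strident]; the minimal node is Coronal (depth 5).
Place is closer to Root than Coronal, so Process 1 spreads the higher node.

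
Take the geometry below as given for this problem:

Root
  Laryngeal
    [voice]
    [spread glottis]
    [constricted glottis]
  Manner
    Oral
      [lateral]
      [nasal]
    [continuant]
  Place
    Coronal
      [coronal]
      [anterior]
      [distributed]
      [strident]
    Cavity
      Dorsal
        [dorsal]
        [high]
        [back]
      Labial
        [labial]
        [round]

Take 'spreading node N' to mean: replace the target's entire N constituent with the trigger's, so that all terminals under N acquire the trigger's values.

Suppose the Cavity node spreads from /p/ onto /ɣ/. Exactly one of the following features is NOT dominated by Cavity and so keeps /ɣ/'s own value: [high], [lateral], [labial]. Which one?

[lateral]

Cavity dominates exactly [dorsal], [high], [back], [labial], [round].
Of the listed options, [labial], [high] are among these and would be overwritten by spreading Cavity.
[lateral] is not within the Cavity subtree (it hangs from Oral), so /ɣ/'s [lateral] value survives.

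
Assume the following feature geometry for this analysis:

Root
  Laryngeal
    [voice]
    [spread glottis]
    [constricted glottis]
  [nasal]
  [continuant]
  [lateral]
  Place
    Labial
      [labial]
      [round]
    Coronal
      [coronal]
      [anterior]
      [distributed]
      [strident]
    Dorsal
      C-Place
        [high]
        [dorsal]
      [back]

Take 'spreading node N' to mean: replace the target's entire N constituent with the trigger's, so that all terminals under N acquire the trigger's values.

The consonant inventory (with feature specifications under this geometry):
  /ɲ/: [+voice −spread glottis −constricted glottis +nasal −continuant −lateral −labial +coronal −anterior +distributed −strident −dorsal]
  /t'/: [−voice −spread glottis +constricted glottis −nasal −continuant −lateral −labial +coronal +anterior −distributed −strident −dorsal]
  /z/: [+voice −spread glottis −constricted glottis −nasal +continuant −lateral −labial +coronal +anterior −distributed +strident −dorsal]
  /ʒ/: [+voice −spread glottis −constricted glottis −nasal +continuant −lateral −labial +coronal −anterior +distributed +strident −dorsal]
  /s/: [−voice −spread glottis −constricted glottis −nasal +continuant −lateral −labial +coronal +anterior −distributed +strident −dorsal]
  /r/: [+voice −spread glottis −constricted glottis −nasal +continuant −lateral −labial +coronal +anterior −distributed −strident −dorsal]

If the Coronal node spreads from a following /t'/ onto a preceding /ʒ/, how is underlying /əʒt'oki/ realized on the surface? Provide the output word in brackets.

Terminals under Coronal in this geometry: [coronal], [anterior], [distributed], [strident].
After delinking /ʒ/'s Coronal and linking /t'/'s, the affected terminals become [+coronal], [+anterior], [−distributed], [−strident]; [voice], [spread glottis], [constricted glottis], … (outside Coronal) are retained from /ʒ/.
This feature bundle is that of [r], so /əʒt'oki/ surfaces as [ərt'oki].

[ərt'oki]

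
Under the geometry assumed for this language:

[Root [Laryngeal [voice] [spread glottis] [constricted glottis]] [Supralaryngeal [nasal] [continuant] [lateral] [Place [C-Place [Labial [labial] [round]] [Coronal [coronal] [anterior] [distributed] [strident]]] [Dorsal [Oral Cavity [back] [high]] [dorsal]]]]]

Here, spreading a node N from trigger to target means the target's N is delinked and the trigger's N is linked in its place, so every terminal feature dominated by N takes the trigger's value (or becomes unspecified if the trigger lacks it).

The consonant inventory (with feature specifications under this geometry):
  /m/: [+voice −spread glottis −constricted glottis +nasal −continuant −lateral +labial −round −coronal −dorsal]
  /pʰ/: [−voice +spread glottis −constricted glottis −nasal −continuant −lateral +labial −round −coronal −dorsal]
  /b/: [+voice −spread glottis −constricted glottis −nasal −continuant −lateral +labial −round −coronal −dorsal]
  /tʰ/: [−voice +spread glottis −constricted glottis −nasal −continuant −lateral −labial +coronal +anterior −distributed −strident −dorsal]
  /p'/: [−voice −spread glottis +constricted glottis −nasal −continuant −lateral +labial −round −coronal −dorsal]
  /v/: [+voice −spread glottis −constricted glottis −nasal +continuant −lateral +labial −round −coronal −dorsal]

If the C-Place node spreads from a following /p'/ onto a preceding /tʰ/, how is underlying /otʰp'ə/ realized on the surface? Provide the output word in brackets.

C-Place immediately or transitively dominates [labial], [round], [coronal], [anterior], [distributed], [strident].
Spreading C-Place from /p'/ onto /tʰ/ replaces those values with /p'/'s: [+labial], [−round], [−coronal]. Features outside C-Place ([voice], [spread glottis], [constricted glottis], …) stay as in /tʰ/.
The resulting bundle matches /pʰ/ in the inventory; substituting it for /tʰ/ gives [opʰp'ə].

[opʰp'ə]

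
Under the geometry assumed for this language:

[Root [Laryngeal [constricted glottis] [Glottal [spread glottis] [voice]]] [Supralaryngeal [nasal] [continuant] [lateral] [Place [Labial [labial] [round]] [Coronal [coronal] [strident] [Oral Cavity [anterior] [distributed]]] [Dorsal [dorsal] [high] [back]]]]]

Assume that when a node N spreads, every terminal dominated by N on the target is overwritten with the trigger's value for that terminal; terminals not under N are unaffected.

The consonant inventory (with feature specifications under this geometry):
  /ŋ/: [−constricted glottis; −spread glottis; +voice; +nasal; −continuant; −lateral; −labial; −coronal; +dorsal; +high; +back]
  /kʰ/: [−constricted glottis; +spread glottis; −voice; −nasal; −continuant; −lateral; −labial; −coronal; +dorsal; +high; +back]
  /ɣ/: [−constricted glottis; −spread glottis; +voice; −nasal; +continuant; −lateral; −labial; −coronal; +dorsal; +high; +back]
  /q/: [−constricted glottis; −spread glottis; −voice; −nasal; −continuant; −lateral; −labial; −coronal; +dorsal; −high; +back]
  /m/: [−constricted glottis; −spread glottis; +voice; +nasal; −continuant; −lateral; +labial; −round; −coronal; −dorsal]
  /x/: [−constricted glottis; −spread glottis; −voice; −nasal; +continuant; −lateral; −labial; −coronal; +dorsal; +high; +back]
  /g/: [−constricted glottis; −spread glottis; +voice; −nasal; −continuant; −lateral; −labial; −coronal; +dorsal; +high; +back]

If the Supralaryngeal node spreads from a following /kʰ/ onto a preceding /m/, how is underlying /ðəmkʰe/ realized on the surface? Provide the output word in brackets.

[ðəgkʰe]

The Supralaryngeal node dominates the terminals [nasal], [continuant], [lateral], [labial], [round], [coronal], [strident], [anterior], [distributed], [dorsal], [high], [back].
After delinking /m/'s Supralaryngeal and linking /kʰ/'s, the affected terminals become [−nasal], [−continuant], [−lateral], [−labial], [−coronal], [+dorsal], [+high], [+back]; [constricted glottis], [spread glottis], [voice] (outside Supralaryngeal) are retained from /m/.
Among the inventory, only /g/ has exactly this specification, giving the surface form [ðəgkʰe].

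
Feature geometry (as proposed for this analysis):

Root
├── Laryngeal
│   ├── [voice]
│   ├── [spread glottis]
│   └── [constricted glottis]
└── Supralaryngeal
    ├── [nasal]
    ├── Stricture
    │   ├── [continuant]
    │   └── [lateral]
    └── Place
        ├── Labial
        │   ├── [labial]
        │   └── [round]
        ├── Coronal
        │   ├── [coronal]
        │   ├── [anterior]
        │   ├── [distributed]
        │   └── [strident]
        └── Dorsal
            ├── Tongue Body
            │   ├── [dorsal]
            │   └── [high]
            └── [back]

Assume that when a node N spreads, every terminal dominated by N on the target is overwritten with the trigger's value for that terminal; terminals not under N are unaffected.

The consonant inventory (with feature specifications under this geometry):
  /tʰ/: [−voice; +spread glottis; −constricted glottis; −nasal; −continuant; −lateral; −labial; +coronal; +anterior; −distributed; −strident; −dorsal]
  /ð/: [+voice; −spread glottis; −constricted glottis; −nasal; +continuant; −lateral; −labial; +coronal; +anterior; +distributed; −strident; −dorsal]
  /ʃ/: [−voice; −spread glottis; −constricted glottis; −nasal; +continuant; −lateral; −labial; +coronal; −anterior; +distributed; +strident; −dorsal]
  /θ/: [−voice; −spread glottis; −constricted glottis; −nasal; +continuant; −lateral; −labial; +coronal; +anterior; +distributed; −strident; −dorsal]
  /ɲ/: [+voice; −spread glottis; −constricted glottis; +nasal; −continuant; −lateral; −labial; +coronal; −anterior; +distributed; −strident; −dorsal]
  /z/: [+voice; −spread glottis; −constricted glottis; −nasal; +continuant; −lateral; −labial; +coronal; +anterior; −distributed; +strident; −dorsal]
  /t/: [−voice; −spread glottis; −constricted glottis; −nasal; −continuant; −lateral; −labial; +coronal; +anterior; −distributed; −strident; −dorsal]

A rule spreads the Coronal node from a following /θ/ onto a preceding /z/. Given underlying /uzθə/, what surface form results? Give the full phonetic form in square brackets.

The Coronal node dominates the terminals [coronal], [anterior], [distributed], [strident].
The target acquires /θ/'s values for everything under Coronal — [+coronal], [+anterior], [+distributed], [−strident] — while keeping its own [voice], [spread glottis], [constricted glottis], ….
This feature bundle is that of [ð], so /uzθə/ surfaces as [uðθə].

[uðθə]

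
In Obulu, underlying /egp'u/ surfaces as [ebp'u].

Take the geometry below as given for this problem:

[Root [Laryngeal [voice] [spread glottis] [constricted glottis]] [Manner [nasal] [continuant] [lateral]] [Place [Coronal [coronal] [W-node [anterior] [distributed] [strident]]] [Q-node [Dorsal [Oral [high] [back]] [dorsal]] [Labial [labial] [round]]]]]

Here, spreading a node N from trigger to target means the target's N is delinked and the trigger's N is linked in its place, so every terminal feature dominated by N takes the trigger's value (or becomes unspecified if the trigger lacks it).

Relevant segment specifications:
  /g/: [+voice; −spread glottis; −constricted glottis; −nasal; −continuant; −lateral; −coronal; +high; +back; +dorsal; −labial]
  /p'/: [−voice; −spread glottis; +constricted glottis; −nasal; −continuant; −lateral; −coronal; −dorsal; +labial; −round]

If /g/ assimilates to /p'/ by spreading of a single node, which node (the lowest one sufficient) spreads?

Q-node

Feature comparison: [labial], [round], [dorsal], [high], [back] differ between /g/ and [b]; the remaining terminals match.
Tracing each changed feature up the tree, the paths first meet at Q-node; any lower node misses at least one of them.
Delinking /g/'s Q-node and associating /p'/'s Q-node gives precisely the feature bundle of [b].
[constricted glottis], [voice] stay as in /g/ although /p'/ differs there, so no node dominating them spread; among the remaining candidates Q-node is the lowest that derives the output.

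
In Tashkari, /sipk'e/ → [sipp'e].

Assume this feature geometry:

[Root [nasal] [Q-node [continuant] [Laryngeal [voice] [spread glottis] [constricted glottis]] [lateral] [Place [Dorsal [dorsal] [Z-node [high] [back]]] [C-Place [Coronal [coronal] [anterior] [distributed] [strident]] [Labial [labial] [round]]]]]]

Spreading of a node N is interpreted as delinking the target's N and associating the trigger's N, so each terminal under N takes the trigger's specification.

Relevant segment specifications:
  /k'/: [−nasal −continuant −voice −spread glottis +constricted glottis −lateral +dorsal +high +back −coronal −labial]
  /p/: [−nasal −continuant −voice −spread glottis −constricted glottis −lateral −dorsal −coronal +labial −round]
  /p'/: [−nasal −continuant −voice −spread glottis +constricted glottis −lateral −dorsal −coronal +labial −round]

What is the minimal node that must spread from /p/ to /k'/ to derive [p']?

Place

Feature comparison: [labial], [round], [dorsal], [high], [back] differ between /k'/ and [p']; the remaining terminals match.
Tracing each changed feature up the tree, the paths first meet at Place; any lower node misses at least one of them.
Spreading Place from /p/ overwrites each of those terminals with /p/'s values, yielding exactly [p'].
Since [constricted glottis] is preserved even though /p/ disagrees there, no node above Place spread.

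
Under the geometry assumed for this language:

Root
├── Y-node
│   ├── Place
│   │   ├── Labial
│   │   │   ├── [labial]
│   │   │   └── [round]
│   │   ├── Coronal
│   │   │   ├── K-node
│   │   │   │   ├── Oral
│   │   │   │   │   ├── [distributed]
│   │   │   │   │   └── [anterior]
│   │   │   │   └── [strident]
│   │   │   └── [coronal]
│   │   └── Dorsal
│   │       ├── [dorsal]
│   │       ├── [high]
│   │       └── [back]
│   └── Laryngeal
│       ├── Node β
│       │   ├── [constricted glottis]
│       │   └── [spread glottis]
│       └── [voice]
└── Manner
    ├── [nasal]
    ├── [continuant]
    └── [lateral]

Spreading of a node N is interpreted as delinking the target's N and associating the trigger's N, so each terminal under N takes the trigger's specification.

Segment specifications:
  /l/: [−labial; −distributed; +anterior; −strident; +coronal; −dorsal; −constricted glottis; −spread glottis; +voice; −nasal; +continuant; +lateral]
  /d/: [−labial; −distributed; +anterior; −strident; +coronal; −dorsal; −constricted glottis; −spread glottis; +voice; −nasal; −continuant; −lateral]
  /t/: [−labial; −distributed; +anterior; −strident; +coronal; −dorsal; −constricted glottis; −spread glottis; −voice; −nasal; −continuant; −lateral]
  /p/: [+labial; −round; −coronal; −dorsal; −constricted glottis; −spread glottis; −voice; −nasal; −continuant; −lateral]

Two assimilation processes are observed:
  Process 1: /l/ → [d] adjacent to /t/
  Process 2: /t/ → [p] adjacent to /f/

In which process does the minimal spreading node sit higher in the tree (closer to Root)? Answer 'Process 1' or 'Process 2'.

Process 1 alters [continuant], [lateral]; the lowest common ancestor is Manner (depth 1 from Root).
Process 2: the features that change are [labial], [round], [coronal], [anterior], [distributed], [strident]; the minimal node is Place (depth 2).
Depth 1 < depth 2; Process 1 involves the structurally higher constituent Manner.

Process 1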